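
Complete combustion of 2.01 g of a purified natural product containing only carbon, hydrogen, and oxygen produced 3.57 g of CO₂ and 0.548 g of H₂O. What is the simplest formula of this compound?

mol C = 3.57 g CO₂ ÷ 44.009 g/mol = 0.08112 mol
mol H = 2 × 0.548 g H₂O ÷ 18.015 g/mol = 0.06084 mol
mass O = 2.01 − (0.9743 + 0.06132) = 0.9743 g → mol O = 0.9743 ÷ 15.999 = 0.06090 mol
Divide by the smallest (0.06084 mol): C 1.333, H 1.000, O 1.001
Multiplying each by 3 gives whole numbers: C 4.00, H 3.00, O 3.00

C4H3O3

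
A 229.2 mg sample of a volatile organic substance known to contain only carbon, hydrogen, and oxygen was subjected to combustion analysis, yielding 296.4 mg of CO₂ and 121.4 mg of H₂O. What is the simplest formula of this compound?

mol C = 0.2964 g CO₂ ÷ 44.009 g/mol = 0.0067350 mol
mol H = 2 × 0.1214 g H₂O ÷ 18.015 g/mol = 0.013478 mol
mass O = 0.2292 − (0.080894 + 0.013585) = 0.13472 g → mol O = 0.13472 ÷ 15.999 = 0.0084206 mol
Divide by the smallest (0.0067350 mol): C 1.000, H 2.001, O 1.250
Multiplying each by 4 gives whole numbers: C 4.00, H 8.00, O 5.00

C4H8O5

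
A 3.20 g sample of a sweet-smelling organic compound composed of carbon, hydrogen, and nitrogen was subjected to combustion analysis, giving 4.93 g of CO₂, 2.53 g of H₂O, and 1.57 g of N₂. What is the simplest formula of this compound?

mol C = 4.93 g CO₂ ÷ 44.009 g/mol = 0.1120 mol
mol H = 2 × 2.53 g H₂O ÷ 18.015 g/mol = 0.2809 mol
mol N = 2 × 1.57 g N₂ ÷ 28.014 g/mol = 0.1121 mol
Divide by the smallest (0.1120 mol): C 1.000, H 2.507, N 1.001
Multiplying each by 2 gives whole numbers: C 2.00, H 5.01, N 2.00

C2H5N2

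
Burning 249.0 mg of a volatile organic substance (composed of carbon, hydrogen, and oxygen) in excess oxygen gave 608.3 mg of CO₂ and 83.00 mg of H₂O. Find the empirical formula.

C3H2O

mol C = 0.6083 g CO₂ ÷ 44.009 g/mol = 0.013822 mol
mol H = 2 × 0.08300 g H₂O ÷ 18.015 g/mol = 0.0092145 mol
mass O = 0.2490 − (0.16602 + 0.0092883) = 0.073694 g → mol O = 0.073694 ÷ 15.999 = 0.0046061 mol
Divide by the smallest (0.0046061 mol): C 3.001, H 2.000, O 1.000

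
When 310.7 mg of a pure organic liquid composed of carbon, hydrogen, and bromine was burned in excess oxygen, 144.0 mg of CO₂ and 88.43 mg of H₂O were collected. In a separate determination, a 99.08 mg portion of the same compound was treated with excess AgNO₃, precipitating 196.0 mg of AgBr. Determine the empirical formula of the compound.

mol C = 0.1440 g CO₂ ÷ 44.009 g/mol = 0.0032721 mol
mol H = 2 × 0.08843 g H₂O ÷ 18.015 g/mol = 0.0098174 mol
From the AgBr data: mol Br per gram of compound = (0.1960 ÷ 187.772) ÷ 0.09908 = 0.010535 mol/g, so in the 0.3107 g combustion sample mol Br = 0.0032733 mol
Divide by the smallest (0.0032721 mol): C 1.000, H 3.000, Br 1.000

CH3Br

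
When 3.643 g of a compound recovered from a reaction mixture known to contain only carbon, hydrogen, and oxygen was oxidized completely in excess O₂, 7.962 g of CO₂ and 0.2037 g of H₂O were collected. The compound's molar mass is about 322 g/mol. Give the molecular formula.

mol C = 7.962 g CO₂ ÷ 44.009 g/mol = 0.18092 mol
mol H = 2 × 0.2037 g H₂O ÷ 18.015 g/mol = 0.022614 mol
mass O = 3.643 − (2.1730 + 0.022795) = 1.4472 g → mol O = 1.4472 ÷ 15.999 = 0.090456 mol
Divide by the smallest (0.022614 mol): C 8.000, H 1.000, O 4.000
Empirical formula: C8HO4
Empirical-formula mass = 161.09 g/mol; 322 ÷ 161.09 ≈ 2, so the molecular formula is C16H2O8.

C16H2O8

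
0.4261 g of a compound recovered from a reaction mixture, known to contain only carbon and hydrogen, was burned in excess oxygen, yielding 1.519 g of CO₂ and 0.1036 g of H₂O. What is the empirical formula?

mol C = 1.519 g CO₂ ÷ 44.009 g/mol = 0.034516 mol
mol H = 2 × 0.1036 g H₂O ÷ 18.015 g/mol = 0.011502 mol
Divide by the smallest (0.011502 mol): C 3.001, H 1.000

C3H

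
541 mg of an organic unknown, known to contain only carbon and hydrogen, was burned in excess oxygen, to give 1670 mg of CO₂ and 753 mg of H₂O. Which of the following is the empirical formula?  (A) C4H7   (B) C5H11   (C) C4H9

(B) C5H11

mol C = 1.67 g CO₂ ÷ 44.009 g/mol = 0.03795 mol
mol H = 2 × 0.753 g H₂O ÷ 18.015 g/mol = 0.08360 mol
Divide by the smallest (0.03795 mol): C 1.000, H 2.203
Multiplying each by 5 gives whole numbers: C 5.00, H 11.02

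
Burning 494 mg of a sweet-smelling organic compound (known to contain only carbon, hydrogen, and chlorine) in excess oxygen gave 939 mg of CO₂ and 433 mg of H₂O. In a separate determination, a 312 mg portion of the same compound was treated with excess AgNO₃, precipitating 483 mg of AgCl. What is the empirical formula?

C4H9Cl

mol C = 0.939 g CO₂ ÷ 44.009 g/mol = 0.02134 mol
mol H = 2 × 0.433 g H₂O ÷ 18.015 g/mol = 0.04807 mol
From the AgCl data: mol Cl per gram of compound = (0.483 ÷ 143.318) ÷ 0.312 = 0.01080 mol/g, so in the 0.494 g combustion sample mol Cl = 0.005336 mol
Divide by the smallest (0.005336 mol): C 3.999, H 9.009, Cl 1.000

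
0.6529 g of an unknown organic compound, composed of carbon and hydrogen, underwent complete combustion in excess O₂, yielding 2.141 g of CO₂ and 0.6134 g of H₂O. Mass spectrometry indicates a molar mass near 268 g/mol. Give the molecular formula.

C20H28

mol C = 2.141 g CO₂ ÷ 44.009 g/mol = 0.048649 mol
mol H = 2 × 0.6134 g H₂O ÷ 18.015 g/mol = 0.068099 mol
Divide by the smallest (0.048649 mol): C 1.000, H 1.400
Multiplying each by 5 gives whole numbers: C 5.00, H 7.00
Empirical formula: C5H7
Empirical-formula mass = 67.11 g/mol; 268 ÷ 67.11 ≈ 4, so the molecular formula is C20H28.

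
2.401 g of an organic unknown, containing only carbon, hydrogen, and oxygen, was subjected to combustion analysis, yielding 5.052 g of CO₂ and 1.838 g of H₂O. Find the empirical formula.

mol C = 5.052 g CO₂ ÷ 44.009 g/mol = 0.11479 mol
mol H = 2 × 1.838 g H₂O ÷ 18.015 g/mol = 0.20405 mol
mass O = 2.401 − (1.3788 + 0.20568) = 0.81652 g → mol O = 0.81652 ÷ 15.999 = 0.051035 mol
Divide by the smallest (0.051035 mol): C 2.249, H 3.998, O 1.000
Multiplying each by 4 gives whole numbers: C 9.00, H 15.99, O 4.00

C9H16O4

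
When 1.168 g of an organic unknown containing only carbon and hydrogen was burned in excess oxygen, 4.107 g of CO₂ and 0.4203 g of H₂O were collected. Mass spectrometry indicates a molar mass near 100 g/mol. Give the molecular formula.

C8H4

mol C = 4.107 g CO₂ ÷ 44.009 g/mol = 0.093322 mol
mol H = 2 × 0.4203 g H₂O ÷ 18.015 g/mol = 0.046661 mol
Divide by the smallest (0.046661 mol): C 2.000, H 1.000
Empirical formula: C2H
Empirical-formula mass = 25.03 g/mol; 100 ÷ 25.03 ≈ 4, so the molecular formula is C8H4.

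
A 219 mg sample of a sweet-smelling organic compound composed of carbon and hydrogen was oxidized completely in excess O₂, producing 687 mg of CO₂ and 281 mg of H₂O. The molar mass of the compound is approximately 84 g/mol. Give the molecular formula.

C6H12

mol C = 0.687 g CO₂ ÷ 44.009 g/mol = 0.01561 mol
mol H = 2 × 0.281 g H₂O ÷ 18.015 g/mol = 0.03120 mol
Divide by the smallest (0.01561 mol): C 1.000, H 1.998
Empirical formula: CH2
Empirical-formula mass = 14.03 g/mol; 84 ÷ 14.03 ≈ 6, so the molecular formula is C6H12.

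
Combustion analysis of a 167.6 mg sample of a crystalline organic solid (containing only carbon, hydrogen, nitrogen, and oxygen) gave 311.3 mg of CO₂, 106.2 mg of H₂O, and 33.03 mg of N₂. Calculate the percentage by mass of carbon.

mol C = 0.3113 g CO₂ ÷ 44.009 g/mol = 0.0070736 mol
mol H = 2 × 0.1062 g H₂O ÷ 18.015 g/mol = 0.011790 mol
mol N = 2 × 0.03303 g N₂ ÷ 28.014 g/mol = 0.0023581 mol
mass O = 0.1676 − (0.084960 + 0.011884 + 0.033030) = 0.037725 g → mol O = 0.037725 ÷ 15.999 = 0.0023580 mol
mass % C = 0.084960 g ÷ 0.1676 g × 100%

50.69%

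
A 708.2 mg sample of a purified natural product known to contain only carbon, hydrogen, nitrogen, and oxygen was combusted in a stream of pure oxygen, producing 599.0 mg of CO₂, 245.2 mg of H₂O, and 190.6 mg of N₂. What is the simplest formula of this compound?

mol C = 0.5990 g CO₂ ÷ 44.009 g/mol = 0.013611 mol
mol H = 2 × 0.2452 g H₂O ÷ 18.015 g/mol = 0.027222 mol
mol N = 2 × 0.1906 g N₂ ÷ 28.014 g/mol = 0.013607 mol
mass O = 0.7082 − (0.16348 + 0.027440 + 0.19060) = 0.32668 g → mol O = 0.32668 ÷ 15.999 = 0.020419 mol
Divide by the smallest (0.013607 mol): C 1.000, H 2.000, N 1.000, O 1.501
Multiplying each by 2 gives whole numbers: C 2.00, H 4.00, N 2.00, O 3.00

C2H4N2O3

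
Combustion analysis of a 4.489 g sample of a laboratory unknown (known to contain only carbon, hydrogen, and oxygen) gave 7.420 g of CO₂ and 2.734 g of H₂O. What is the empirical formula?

C5H9O4

mol C = 7.420 g CO₂ ÷ 44.009 g/mol = 0.16860 mol
mol H = 2 × 2.734 g H₂O ÷ 18.015 g/mol = 0.30352 mol
mass O = 4.489 − (2.0251 + 0.30595) = 2.1580 g → mol O = 2.1580 ÷ 15.999 = 0.13488 mol
Divide by the smallest (0.13488 mol): C 1.250, H 2.250, O 1.000
Multiplying each by 4 gives whole numbers: C 5.00, H 9.00, O 4.00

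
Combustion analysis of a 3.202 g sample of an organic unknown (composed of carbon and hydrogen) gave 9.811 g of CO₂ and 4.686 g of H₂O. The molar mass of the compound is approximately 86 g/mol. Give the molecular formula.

C6H14

mol C = 9.811 g CO₂ ÷ 44.009 g/mol = 0.22293 mol
mol H = 2 × 4.686 g H₂O ÷ 18.015 g/mol = 0.52023 mol
Divide by the smallest (0.22293 mol): C 1.000, H 2.334
Multiplying each by 3 gives whole numbers: C 3.00, H 7.00
Empirical formula: C3H7
Empirical-formula mass = 43.09 g/mol; 86 ÷ 43.09 ≈ 2, so the molecular formula is C6H14.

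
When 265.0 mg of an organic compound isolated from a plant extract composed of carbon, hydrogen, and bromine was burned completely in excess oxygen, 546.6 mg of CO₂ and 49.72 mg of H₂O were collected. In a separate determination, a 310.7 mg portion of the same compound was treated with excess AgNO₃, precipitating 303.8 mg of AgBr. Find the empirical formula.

C9H4Br

mol C = 0.5466 g CO₂ ÷ 44.009 g/mol = 0.012420 mol
mol H = 2 × 0.04972 g H₂O ÷ 18.015 g/mol = 0.0055198 mol
From the AgBr data: mol Br per gram of compound = (0.3038 ÷ 187.772) ÷ 0.3107 = 0.0052073 mol/g, so in the 0.2650 g combustion sample mol Br = 0.0013799 mol
Divide by the smallest (0.0013799 mol): C 9.000, H 4.000, Br 1.000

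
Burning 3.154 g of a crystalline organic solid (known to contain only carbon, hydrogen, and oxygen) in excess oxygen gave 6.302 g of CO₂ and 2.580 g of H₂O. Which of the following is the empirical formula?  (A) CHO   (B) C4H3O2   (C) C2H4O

mol C = 6.302 g CO₂ ÷ 44.009 g/mol = 0.14320 mol
mol H = 2 × 2.580 g H₂O ÷ 18.015 g/mol = 0.28643 mol
mass O = 3.154 − (1.7200 + 0.28872) = 1.1453 g → mol O = 1.1453 ÷ 15.999 = 0.071588 mol
Divide by the smallest (0.071588 mol): C 2.000, H 4.001, O 1.000

(C) C2H4O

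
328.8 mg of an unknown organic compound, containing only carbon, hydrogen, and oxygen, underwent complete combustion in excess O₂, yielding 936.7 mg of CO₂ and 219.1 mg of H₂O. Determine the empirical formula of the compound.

mol C = 0.9367 g CO₂ ÷ 44.009 g/mol = 0.021284 mol
mol H = 2 × 0.2191 g H₂O ÷ 18.015 g/mol = 0.024324 mol
mass O = 0.3288 − (0.25565 + 0.024519) = 0.048636 g → mol O = 0.048636 ÷ 15.999 = 0.0030399 mol
Divide by the smallest (0.0030399 mol): C 7.002, H 8.002, O 1.000

C7H8O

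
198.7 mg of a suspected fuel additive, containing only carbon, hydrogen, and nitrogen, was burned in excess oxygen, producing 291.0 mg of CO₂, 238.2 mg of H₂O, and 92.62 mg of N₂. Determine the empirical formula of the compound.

CH4N

mol C = 0.2910 g CO₂ ÷ 44.009 g/mol = 0.0066123 mol
mol H = 2 × 0.2382 g H₂O ÷ 18.015 g/mol = 0.026445 mol
mol N = 2 × 0.09262 g N₂ ÷ 28.014 g/mol = 0.0066124 mol
Divide by the smallest (0.0066123 mol): C 1.000, H 3.999, N 1.000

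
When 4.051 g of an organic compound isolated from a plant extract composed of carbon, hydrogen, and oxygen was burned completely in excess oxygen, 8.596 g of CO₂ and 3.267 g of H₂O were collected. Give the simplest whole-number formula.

mol C = 8.596 g CO₂ ÷ 44.009 g/mol = 0.19532 mol
mol H = 2 × 3.267 g H₂O ÷ 18.015 g/mol = 0.36270 mol
mass O = 4.051 − (2.3460 + 0.36560) = 1.3394 g → mol O = 1.3394 ÷ 15.999 = 0.083716 mol
Divide by the smallest (0.083716 mol): C 2.333, H 4.332, O 1.000
Multiplying each by 3 gives whole numbers: C 7.00, H 13.00, O 3.00

C7H13O3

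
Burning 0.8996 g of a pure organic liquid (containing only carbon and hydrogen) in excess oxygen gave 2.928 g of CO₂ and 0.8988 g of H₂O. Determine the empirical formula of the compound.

C2H3

mol C = 2.928 g CO₂ ÷ 44.009 g/mol = 0.066532 mol
mol H = 2 × 0.8988 g H₂O ÷ 18.015 g/mol = 0.099784 mol
Divide by the smallest (0.066532 mol): C 1.000, H 1.500
Multiplying each by 2 gives whole numbers: C 2.00, H 3.00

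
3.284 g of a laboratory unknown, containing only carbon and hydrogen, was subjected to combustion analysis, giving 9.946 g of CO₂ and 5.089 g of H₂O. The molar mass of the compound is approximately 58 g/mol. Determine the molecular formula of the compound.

mol C = 9.946 g CO₂ ÷ 44.009 g/mol = 0.22600 mol
mol H = 2 × 5.089 g H₂O ÷ 18.015 g/mol = 0.56497 mol
Divide by the smallest (0.22600 mol): C 1.000, H 2.500
Multiplying each by 2 gives whole numbers: C 2.00, H 5.00
Empirical formula: C2H5
Empirical-formula mass = 29.06 g/mol; 58 ÷ 29.06 ≈ 2, so the molecular formula is C4H10.

C4H10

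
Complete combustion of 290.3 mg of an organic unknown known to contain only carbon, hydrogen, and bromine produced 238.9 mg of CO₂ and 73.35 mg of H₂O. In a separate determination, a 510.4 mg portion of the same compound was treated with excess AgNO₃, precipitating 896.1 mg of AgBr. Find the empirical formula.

mol C = 0.2389 g CO₂ ÷ 44.009 g/mol = 0.0054284 mol
mol H = 2 × 0.07335 g H₂O ÷ 18.015 g/mol = 0.0081432 mol
From the AgBr data: mol Br per gram of compound = (0.8961 ÷ 187.772) ÷ 0.5104 = 0.0093501 mol/g, so in the 0.2903 g combustion sample mol Br = 0.0027143 mol
Divide by the smallest (0.0027143 mol): C 2.000, H 3.000, Br 1.000

C2H3Br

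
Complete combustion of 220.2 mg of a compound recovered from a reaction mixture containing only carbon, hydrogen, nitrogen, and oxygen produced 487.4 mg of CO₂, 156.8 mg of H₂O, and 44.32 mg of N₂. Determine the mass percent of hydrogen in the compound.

mol C = 0.4874 g CO₂ ÷ 44.009 g/mol = 0.011075 mol
mol H = 2 × 0.1568 g H₂O ÷ 18.015 g/mol = 0.017408 mol
mol N = 2 × 0.04432 g N₂ ÷ 28.014 g/mol = 0.0031641 mol
mass O = 0.2202 − (0.13302 + 0.017547 + 0.044320) = 0.025311 g → mol O = 0.025311 ÷ 15.999 = 0.0015820 mol
mass % H = 0.017547 g ÷ 0.2202 g × 100%

7.97%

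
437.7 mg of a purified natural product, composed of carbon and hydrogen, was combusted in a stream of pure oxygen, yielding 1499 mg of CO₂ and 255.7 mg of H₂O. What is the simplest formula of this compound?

mol C = 1.499 g CO₂ ÷ 44.009 g/mol = 0.034061 mol
mol H = 2 × 0.2557 g H₂O ÷ 18.015 g/mol = 0.028387 mol
Divide by the smallest (0.028387 mol): C 1.200, H 1.000
Multiplying each by 5 gives whole numbers: C 6.00, H 5.00

C6H5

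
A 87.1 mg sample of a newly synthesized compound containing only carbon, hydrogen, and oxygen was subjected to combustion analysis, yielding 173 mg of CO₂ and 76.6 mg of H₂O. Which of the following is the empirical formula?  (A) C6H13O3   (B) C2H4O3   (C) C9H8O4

mol C = 0.173 g CO₂ ÷ 44.009 g/mol = 0.003931 mol
mol H = 2 × 0.0766 g H₂O ÷ 18.015 g/mol = 0.008504 mol
mass O = 0.0871 − (0.04722 + 0.008572) = 0.03131 g → mol O = 0.03131 ÷ 15.999 = 0.001957 mol
Divide by the smallest (0.001957 mol): C 2.009, H 4.345, O 1.000
Multiplying each by 3 gives whole numbers: C 6.03, H 13.04, O 3.00

(A) C6H13O3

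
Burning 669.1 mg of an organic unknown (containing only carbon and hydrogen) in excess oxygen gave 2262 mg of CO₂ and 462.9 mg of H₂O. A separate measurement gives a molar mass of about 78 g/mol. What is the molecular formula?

C6H6

mol C = 2.262 g CO₂ ÷ 44.009 g/mol = 0.051399 mol
mol H = 2 × 0.4629 g H₂O ÷ 18.015 g/mol = 0.051391 mol
Divide by the smallest (0.051391 mol): C 1.000, H 1.000
Empirical formula: CH
Empirical-formula mass = 13.02 g/mol; 78 ÷ 13.02 ≈ 6, so the molecular formula is C6H6.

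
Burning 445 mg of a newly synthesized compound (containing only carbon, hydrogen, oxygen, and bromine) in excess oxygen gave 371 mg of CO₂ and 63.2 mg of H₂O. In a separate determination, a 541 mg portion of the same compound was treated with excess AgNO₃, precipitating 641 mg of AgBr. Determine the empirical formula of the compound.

mol C = 0.371 g CO₂ ÷ 44.009 g/mol = 0.008430 mol
mol H = 2 × 0.0632 g H₂O ÷ 18.015 g/mol = 0.007016 mol
From the AgBr data: mol Br per gram of compound = (0.641 ÷ 187.772) ÷ 0.541 = 0.006310 mol/g, so in the 0.445 g combustion sample mol Br = 0.002808 mol
mass O = 0.445 − (0.1013 + 0.007073 + 0.2244) = 0.1123 g → mol O = 0.1123 ÷ 15.999 = 0.007020 mol
Divide by the smallest (0.002808 mol): C 3.002, H 2.499, Br 1.000, O 2.500
Multiplying each by 2 gives whole numbers: C 6.00, H 5.00, Br 2.00, O 5.00

C6H5Br2O5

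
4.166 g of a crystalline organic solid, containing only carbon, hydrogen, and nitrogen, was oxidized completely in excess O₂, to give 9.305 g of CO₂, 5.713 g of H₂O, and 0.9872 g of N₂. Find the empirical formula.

mol C = 9.305 g CO₂ ÷ 44.009 g/mol = 0.21143 mol
mol H = 2 × 5.713 g H₂O ÷ 18.015 g/mol = 0.63425 mol
mol N = 2 × 0.9872 g N₂ ÷ 28.014 g/mol = 0.070479 mol
Divide by the smallest (0.070479 mol): C 3.000, H 8.999, N 1.000

C3H9N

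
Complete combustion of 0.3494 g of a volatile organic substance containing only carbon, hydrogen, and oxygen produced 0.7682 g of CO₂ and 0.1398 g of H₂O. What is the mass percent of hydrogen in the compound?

4.48%

mol C = 0.7682 g CO₂ ÷ 44.009 g/mol = 0.017456 mol
mol H = 2 × 0.1398 g H₂O ÷ 18.015 g/mol = 0.015520 mol
mass O = 0.3494 − (0.20966 + 0.015645) = 0.12410 g → mol O = 0.12410 ÷ 15.999 = 0.0077566 mol
mass % H = 0.015645 g ÷ 0.3494 g × 100%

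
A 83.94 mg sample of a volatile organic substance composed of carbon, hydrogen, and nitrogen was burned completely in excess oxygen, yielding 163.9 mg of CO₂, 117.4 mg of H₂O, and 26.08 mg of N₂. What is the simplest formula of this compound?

mol C = 0.1639 g CO₂ ÷ 44.009 g/mol = 0.0037242 mol
mol H = 2 × 0.1174 g H₂O ÷ 18.015 g/mol = 0.013034 mol
mol N = 2 × 0.02608 g N₂ ÷ 28.014 g/mol = 0.0018619 mol
Divide by the smallest (0.0018619 mol): C 2.000, H 7.000, N 1.000

C2H7N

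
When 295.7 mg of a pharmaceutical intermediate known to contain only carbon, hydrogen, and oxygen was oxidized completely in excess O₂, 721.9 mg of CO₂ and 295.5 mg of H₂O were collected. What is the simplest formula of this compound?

mol C = 0.7219 g CO₂ ÷ 44.009 g/mol = 0.016403 mol
mol H = 2 × 0.2955 g H₂O ÷ 18.015 g/mol = 0.032806 mol
mass O = 0.2957 − (0.19702 + 0.033068) = 0.065610 g → mol O = 0.065610 ÷ 15.999 = 0.0041009 mol
Divide by the smallest (0.0041009 mol): C 4.000, H 8.000, O 1.000

C4H8O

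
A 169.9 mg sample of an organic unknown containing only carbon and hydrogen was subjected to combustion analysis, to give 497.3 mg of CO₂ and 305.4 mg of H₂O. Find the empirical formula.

mol C = 0.4973 g CO₂ ÷ 44.009 g/mol = 0.011300 mol
mol H = 2 × 0.3054 g H₂O ÷ 18.015 g/mol = 0.033905 mol
Divide by the smallest (0.011300 mol): C 1.000, H 3.000

CH3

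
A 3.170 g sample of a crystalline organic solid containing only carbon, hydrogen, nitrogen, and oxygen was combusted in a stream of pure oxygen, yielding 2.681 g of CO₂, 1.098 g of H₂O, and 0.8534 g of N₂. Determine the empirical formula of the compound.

mol C = 2.681 g CO₂ ÷ 44.009 g/mol = 0.060919 mol
mol H = 2 × 1.098 g H₂O ÷ 18.015 g/mol = 0.12190 mol
mol N = 2 × 0.8534 g N₂ ÷ 28.014 g/mol = 0.060927 mol
mass O = 3.170 − (0.73170 + 0.12287 + 0.85340) = 1.4620 g → mol O = 1.4620 ÷ 15.999 = 0.091382 mol
Divide by the smallest (0.060919 mol): C 1.000, H 2.001, N 1.000, O 1.500
Multiplying each by 2 gives whole numbers: C 2.00, H 4.00, N 2.00, O 3.00

C2H4N2O3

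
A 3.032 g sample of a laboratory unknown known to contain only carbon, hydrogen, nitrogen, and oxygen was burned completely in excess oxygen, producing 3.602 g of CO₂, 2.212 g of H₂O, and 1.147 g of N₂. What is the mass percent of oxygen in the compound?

mol C = 3.602 g CO₂ ÷ 44.009 g/mol = 0.081847 mol
mol H = 2 × 2.212 g H₂O ÷ 18.015 g/mol = 0.24557 mol
mol N = 2 × 1.147 g N₂ ÷ 28.014 g/mol = 0.081888 mol
mass O = 3.032 − (0.98306 + 0.24754 + 1.1470) = 0.65440 g → mol O = 0.65440 ÷ 15.999 = 0.040903 mol
mass % O = 0.65440 g ÷ 3.032 g × 100%

21.58%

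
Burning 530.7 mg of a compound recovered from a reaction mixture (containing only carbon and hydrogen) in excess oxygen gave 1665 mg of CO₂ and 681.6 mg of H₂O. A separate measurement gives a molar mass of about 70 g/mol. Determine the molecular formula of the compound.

mol C = 1.665 g CO₂ ÷ 44.009 g/mol = 0.037833 mol
mol H = 2 × 0.6816 g H₂O ÷ 18.015 g/mol = 0.075670 mol
Divide by the smallest (0.037833 mol): C 1.000, H 2.000
Empirical formula: CH2
Empirical-formula mass = 14.03 g/mol; 70 ÷ 14.03 ≈ 5, so the molecular formula is C5H10.

C5H10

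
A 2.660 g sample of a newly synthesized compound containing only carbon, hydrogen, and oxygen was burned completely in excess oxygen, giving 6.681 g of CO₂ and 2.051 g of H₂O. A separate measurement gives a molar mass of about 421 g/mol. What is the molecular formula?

mol C = 6.681 g CO₂ ÷ 44.009 g/mol = 0.15181 mol
mol H = 2 × 2.051 g H₂O ÷ 18.015 g/mol = 0.22770 mol
mass O = 2.660 − (1.8234 + 0.22952) = 0.60709 g → mol O = 0.60709 ÷ 15.999 = 0.037946 mol
Divide by the smallest (0.037946 mol): C 4.001, H 6.001, O 1.000
Empirical formula: C4H6O
Empirical-formula mass = 70.09 g/mol; 421 ÷ 70.09 ≈ 6, so the molecular formula is C24H36O6.

C24H36O6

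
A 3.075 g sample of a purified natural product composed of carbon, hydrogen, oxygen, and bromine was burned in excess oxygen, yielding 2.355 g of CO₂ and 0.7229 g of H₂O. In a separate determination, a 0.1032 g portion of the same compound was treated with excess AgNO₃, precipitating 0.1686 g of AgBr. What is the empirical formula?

C4H6Br2O

mol C = 2.355 g CO₂ ÷ 44.009 g/mol = 0.053512 mol
mol H = 2 × 0.7229 g H₂O ÷ 18.015 g/mol = 0.080255 mol
From the AgBr data: mol Br per gram of compound = (0.1686 ÷ 187.772) ÷ 0.1032 = 0.0087006 mol/g, so in the 3.075 g combustion sample mol Br = 0.026754 mol
mass O = 3.075 − (0.64273 + 0.080897 + 2.1378) = 0.21360 g → mol O = 0.21360 ÷ 15.999 = 0.013351 mol
Divide by the smallest (0.013351 mol): C 4.008, H 6.011, Br 2.004, O 1.000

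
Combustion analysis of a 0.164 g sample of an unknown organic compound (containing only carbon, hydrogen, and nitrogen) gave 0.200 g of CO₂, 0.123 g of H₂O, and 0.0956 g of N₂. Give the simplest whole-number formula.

mol C = 0.200 g CO₂ ÷ 44.009 g/mol = 0.004545 mol
mol H = 2 × 0.123 g H₂O ÷ 18.015 g/mol = 0.01366 mol
mol N = 2 × 0.0956 g N₂ ÷ 28.014 g/mol = 0.006825 mol
Divide by the smallest (0.004545 mol): C 1.000, H 3.005, N 1.502
Multiplying each by 2 gives whole numbers: C 2.00, H 6.01, N 3.00

C2H6N3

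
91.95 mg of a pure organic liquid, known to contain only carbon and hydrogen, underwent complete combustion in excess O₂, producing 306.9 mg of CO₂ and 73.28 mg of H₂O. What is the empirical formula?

mol C = 0.3069 g CO₂ ÷ 44.009 g/mol = 0.0069736 mol
mol H = 2 × 0.07328 g H₂O ÷ 18.015 g/mol = 0.0081354 mol
Divide by the smallest (0.0069736 mol): C 1.000, H 1.167
Multiplying each by 6 gives whole numbers: C 6.00, H 7.00

C6H7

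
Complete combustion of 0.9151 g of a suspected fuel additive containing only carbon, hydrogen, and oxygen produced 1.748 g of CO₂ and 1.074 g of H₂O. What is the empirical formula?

C2H6O

mol C = 1.748 g CO₂ ÷ 44.009 g/mol = 0.039719 mol
mol H = 2 × 1.074 g H₂O ÷ 18.015 g/mol = 0.11923 mol
mass O = 0.9151 − (0.47707 + 0.12019) = 0.31785 g → mol O = 0.31785 ÷ 15.999 = 0.019867 mol
Divide by the smallest (0.019867 mol): C 1.999, H 6.002, O 1.000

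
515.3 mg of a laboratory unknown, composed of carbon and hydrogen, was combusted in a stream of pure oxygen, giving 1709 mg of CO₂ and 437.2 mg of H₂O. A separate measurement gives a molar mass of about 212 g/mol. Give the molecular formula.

mol C = 1.709 g CO₂ ÷ 44.009 g/mol = 0.038833 mol
mol H = 2 × 0.4372 g H₂O ÷ 18.015 g/mol = 0.048537 mol
Divide by the smallest (0.038833 mol): C 1.000, H 1.250
Multiplying each by 4 gives whole numbers: C 4.00, H 5.00
Empirical formula: C4H5
Empirical-formula mass = 53.08 g/mol; 212 ÷ 53.08 ≈ 4, so the molecular formula is C16H20.

C16H20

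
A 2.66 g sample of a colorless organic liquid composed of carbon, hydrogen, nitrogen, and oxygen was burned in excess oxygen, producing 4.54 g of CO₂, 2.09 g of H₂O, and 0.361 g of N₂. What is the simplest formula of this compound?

C4H9NO2

mol C = 4.54 g CO₂ ÷ 44.009 g/mol = 0.1032 mol
mol H = 2 × 2.09 g H₂O ÷ 18.015 g/mol = 0.2320 mol
mol N = 2 × 0.361 g N₂ ÷ 28.014 g/mol = 0.02577 mol
mass O = 2.66 − (1.239 + 0.2339 + 0.3610) = 0.8261 g → mol O = 0.8261 ÷ 15.999 = 0.05163 mol
Divide by the smallest (0.02577 mol): C 4.003, H 9.003, N 1.000, O 2.003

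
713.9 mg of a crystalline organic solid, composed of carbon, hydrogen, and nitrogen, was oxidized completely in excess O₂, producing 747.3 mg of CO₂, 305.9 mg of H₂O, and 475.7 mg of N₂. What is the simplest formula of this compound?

mol C = 0.7473 g CO₂ ÷ 44.009 g/mol = 0.016981 mol
mol H = 2 × 0.3059 g H₂O ÷ 18.015 g/mol = 0.033961 mol
mol N = 2 × 0.4757 g N₂ ÷ 28.014 g/mol = 0.033962 mol
Divide by the smallest (0.016981 mol): C 1.000, H 2.000, N 2.000

CH2N2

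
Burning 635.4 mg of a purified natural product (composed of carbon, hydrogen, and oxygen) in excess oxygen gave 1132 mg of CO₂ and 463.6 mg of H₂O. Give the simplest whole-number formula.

C3H6O2

mol C = 1.132 g CO₂ ÷ 44.009 g/mol = 0.025722 mol
mol H = 2 × 0.4636 g H₂O ÷ 18.015 g/mol = 0.051468 mol
mass O = 0.6354 − (0.30895 + 0.051880) = 0.27457 g → mol O = 0.27457 ÷ 15.999 = 0.017162 mol
Divide by the smallest (0.017162 mol): C 1.499, H 2.999, O 1.000
Multiplying each by 2 gives whole numbers: C 3.00, H 6.00, O 2.00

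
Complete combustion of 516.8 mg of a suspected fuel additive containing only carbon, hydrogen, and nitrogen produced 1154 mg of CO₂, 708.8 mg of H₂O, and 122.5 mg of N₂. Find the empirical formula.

C3H9N

mol C = 1.154 g CO₂ ÷ 44.009 g/mol = 0.026222 mol
mol H = 2 × 0.7088 g H₂O ÷ 18.015 g/mol = 0.078690 mol
mol N = 2 × 0.1225 g N₂ ÷ 28.014 g/mol = 0.0087456 mol
Divide by the smallest (0.0087456 mol): C 2.998, H 8.998, N 1.000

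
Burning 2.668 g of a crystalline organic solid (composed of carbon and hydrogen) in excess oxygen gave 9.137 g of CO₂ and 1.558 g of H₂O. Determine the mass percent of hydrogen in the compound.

mol C = 9.137 g CO₂ ÷ 44.009 g/mol = 0.20762 mol
mol H = 2 × 1.558 g H₂O ÷ 18.015 g/mol = 0.17297 mol
mass % H = 0.17435 g ÷ 2.668 g × 100%

6.53%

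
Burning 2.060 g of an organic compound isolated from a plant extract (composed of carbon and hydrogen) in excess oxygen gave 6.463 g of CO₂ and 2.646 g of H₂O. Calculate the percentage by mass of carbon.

mol C = 6.463 g CO₂ ÷ 44.009 g/mol = 0.14686 mol
mol H = 2 × 2.646 g H₂O ÷ 18.015 g/mol = 0.29376 mol
mass % C = 1.7639 g ÷ 2.060 g × 100%

85.63%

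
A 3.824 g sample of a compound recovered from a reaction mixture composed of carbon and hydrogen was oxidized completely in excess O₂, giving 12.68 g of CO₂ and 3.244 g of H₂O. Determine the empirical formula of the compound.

C4H5

mol C = 12.68 g CO₂ ÷ 44.009 g/mol = 0.28812 mol
mol H = 2 × 3.244 g H₂O ÷ 18.015 g/mol = 0.36014 mol
Divide by the smallest (0.28812 mol): C 1.000, H 1.250
Multiplying each by 4 gives whole numbers: C 4.00, H 5.00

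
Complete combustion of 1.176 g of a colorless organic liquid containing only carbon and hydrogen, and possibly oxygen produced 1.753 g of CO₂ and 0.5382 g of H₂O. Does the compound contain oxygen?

mol C = 1.753 g CO₂ ÷ 44.009 g/mol = 0.039833 mol
mol H = 2 × 0.5382 g H₂O ÷ 18.015 g/mol = 0.059750 mol
C and H account for only 0.53866 g of the 1.176 g sample; the remaining 0.63734 g must be oxygen.

yes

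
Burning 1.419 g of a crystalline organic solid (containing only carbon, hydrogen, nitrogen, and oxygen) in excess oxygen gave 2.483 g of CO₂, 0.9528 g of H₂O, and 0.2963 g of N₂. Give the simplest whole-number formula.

mol C = 2.483 g CO₂ ÷ 44.009 g/mol = 0.056420 mol
mol H = 2 × 0.9528 g H₂O ÷ 18.015 g/mol = 0.10578 mol
mol N = 2 × 0.2963 g N₂ ÷ 28.014 g/mol = 0.021154 mol
mass O = 1.419 − (0.67766 + 0.10662 + 0.29630) = 0.33841 g → mol O = 0.33841 ÷ 15.999 = 0.021152 mol
Divide by the smallest (0.021152 mol): C 2.667, H 5.001, N 1.000, O 1.000
Multiplying each by 3 gives whole numbers: C 8.00, H 15.00, N 3.00, O 3.00

C8H15N3O3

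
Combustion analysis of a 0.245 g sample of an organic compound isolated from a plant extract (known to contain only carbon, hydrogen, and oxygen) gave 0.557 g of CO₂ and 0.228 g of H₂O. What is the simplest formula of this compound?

C3H6O

mol C = 0.557 g CO₂ ÷ 44.009 g/mol = 0.01266 mol
mol H = 2 × 0.228 g H₂O ÷ 18.015 g/mol = 0.02531 mol
mass O = 0.245 − (0.1520 + 0.02551) = 0.06747 g → mol O = 0.06747 ÷ 15.999 = 0.004217 mol
Divide by the smallest (0.004217 mol): C 3.001, H 6.002, O 1.000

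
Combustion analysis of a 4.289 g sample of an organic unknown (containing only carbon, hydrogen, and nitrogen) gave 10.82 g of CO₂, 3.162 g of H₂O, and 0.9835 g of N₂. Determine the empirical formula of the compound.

mol C = 10.82 g CO₂ ÷ 44.009 g/mol = 0.24586 mol
mol H = 2 × 3.162 g H₂O ÷ 18.015 g/mol = 0.35104 mol
mol N = 2 × 0.9835 g N₂ ÷ 28.014 g/mol = 0.070215 mol
Divide by the smallest (0.070215 mol): C 3.502, H 5.000, N 1.000
Multiplying each by 2 gives whole numbers: C 7.00, H 10.00, N 2.00

C7H10N2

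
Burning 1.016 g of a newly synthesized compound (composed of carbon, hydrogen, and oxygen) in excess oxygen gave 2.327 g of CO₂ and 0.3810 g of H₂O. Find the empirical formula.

C5H4O2

mol C = 2.327 g CO₂ ÷ 44.009 g/mol = 0.052876 mol
mol H = 2 × 0.3810 g H₂O ÷ 18.015 g/mol = 0.042298 mol
mass O = 1.016 − (0.63509 + 0.042636) = 0.33828 g → mol O = 0.33828 ÷ 15.999 = 0.021144 mol
Divide by the smallest (0.021144 mol): C 2.501, H 2.001, O 1.000
Multiplying each by 2 gives whole numbers: C 5.00, H 4.00, O 2.00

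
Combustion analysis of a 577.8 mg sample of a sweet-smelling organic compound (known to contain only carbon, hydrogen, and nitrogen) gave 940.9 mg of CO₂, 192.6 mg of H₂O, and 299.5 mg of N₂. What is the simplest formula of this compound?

mol C = 0.9409 g CO₂ ÷ 44.009 g/mol = 0.021380 mol
mol H = 2 × 0.1926 g H₂O ÷ 18.015 g/mol = 0.021382 mol
mol N = 2 × 0.2995 g N₂ ÷ 28.014 g/mol = 0.021382 mol
Divide by the smallest (0.021380 mol): C 1.000, H 1.000, N 1.000

CHN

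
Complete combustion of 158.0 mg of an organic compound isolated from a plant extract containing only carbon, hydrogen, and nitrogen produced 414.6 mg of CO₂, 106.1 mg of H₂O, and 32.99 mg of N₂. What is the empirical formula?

C4H5N

mol C = 0.4146 g CO₂ ÷ 44.009 g/mol = 0.0094208 mol
mol H = 2 × 0.1061 g H₂O ÷ 18.015 g/mol = 0.011779 mol
mol N = 2 × 0.03299 g N₂ ÷ 28.014 g/mol = 0.0023553 mol
Divide by the smallest (0.0023553 mol): C 4.000, H 5.001, N 1.000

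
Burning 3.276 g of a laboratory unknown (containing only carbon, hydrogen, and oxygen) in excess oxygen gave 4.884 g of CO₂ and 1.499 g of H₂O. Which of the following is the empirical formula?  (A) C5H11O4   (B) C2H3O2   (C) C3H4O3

mol C = 4.884 g CO₂ ÷ 44.009 g/mol = 0.11098 mol
mol H = 2 × 1.499 g H₂O ÷ 18.015 g/mol = 0.16642 mol
mass O = 3.276 − (1.3329 + 0.16775) = 1.7753 g → mol O = 1.7753 ÷ 15.999 = 0.11096 mol
Divide by the smallest (0.11096 mol): C 1.000, H 1.500, O 1.000
Multiplying each by 2 gives whole numbers: C 2.00, H 3.00, O 2.00

(B) C2H3O2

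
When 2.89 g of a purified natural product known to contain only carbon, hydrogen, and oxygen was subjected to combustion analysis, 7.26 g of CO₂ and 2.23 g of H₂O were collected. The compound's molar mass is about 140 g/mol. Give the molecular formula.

mol C = 7.26 g CO₂ ÷ 44.009 g/mol = 0.1650 mol
mol H = 2 × 2.23 g H₂O ÷ 18.015 g/mol = 0.2476 mol
mass O = 2.89 − (1.981 + 0.2496) = 0.6590 g → mol O = 0.6590 ÷ 15.999 = 0.04119 mol
Divide by the smallest (0.04119 mol): C 4.005, H 6.010, O 1.000
Empirical formula: C4H6O
Empirical-formula mass = 70.09 g/mol; 140 ÷ 70.09 ≈ 2, so the molecular formula is C8H12O2.

C8H12O2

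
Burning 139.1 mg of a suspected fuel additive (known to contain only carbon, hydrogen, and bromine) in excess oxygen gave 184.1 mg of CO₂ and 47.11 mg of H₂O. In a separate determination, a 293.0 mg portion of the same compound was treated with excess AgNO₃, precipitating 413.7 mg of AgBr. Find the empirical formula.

C4H5Br

mol C = 0.1841 g CO₂ ÷ 44.009 g/mol = 0.0041832 mol
mol H = 2 × 0.04711 g H₂O ÷ 18.015 g/mol = 0.0052301 mol
From the AgBr data: mol Br per gram of compound = (0.4137 ÷ 187.772) ÷ 0.2930 = 0.0075195 mol/g, so in the 0.1391 g combustion sample mol Br = 0.0010460 mol
Divide by the smallest (0.0010460 mol): C 3.999, H 5.000, Br 1.000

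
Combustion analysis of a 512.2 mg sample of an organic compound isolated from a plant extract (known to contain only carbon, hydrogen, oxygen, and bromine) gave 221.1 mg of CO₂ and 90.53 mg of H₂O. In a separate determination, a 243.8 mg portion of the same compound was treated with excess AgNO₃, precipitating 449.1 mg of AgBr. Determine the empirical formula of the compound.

C2H4Br2O

mol C = 0.2211 g CO₂ ÷ 44.009 g/mol = 0.0050240 mol
mol H = 2 × 0.09053 g H₂O ÷ 18.015 g/mol = 0.010051 mol
From the AgBr data: mol Br per gram of compound = (0.4491 ÷ 187.772) ÷ 0.2438 = 0.0098102 mol/g, so in the 0.5122 g combustion sample mol Br = 0.0050248 mol
mass O = 0.5122 − (0.060343 + 0.010131 + 0.40150) = 0.040225 g → mol O = 0.040225 ÷ 15.999 = 0.0025142 mol
Divide by the smallest (0.0025142 mol): C 1.998, H 3.997, Br 1.999, O 1.000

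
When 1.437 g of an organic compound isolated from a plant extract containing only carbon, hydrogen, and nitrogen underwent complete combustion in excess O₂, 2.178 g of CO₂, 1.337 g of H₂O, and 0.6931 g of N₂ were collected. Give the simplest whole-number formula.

CH3N

mol C = 2.178 g CO₂ ÷ 44.009 g/mol = 0.049490 mol
mol H = 2 × 1.337 g H₂O ÷ 18.015 g/mol = 0.14843 mol
mol N = 2 × 0.6931 g N₂ ÷ 28.014 g/mol = 0.049482 mol
Divide by the smallest (0.049482 mol): C 1.000, H 3.000, N 1.000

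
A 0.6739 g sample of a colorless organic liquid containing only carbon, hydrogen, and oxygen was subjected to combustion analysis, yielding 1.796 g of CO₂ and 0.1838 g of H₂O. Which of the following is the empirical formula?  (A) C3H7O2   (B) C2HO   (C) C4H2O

mol C = 1.796 g CO₂ ÷ 44.009 g/mol = 0.040810 mol
mol H = 2 × 0.1838 g H₂O ÷ 18.015 g/mol = 0.020405 mol
mass O = 0.6739 − (0.49017 + 0.020568) = 0.16316 g → mol O = 0.16316 ÷ 15.999 = 0.010198 mol
Divide by the smallest (0.010198 mol): C 4.002, H 2.001, O 1.000

(C) C4H2O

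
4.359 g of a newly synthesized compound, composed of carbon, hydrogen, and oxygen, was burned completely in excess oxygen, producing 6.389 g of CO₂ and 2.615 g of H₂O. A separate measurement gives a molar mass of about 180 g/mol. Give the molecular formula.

C6H12O6

mol C = 6.389 g CO₂ ÷ 44.009 g/mol = 0.14517 mol
mol H = 2 × 2.615 g H₂O ÷ 18.015 g/mol = 0.29031 mol
mass O = 4.359 − (1.7437 + 0.29264) = 2.3227 g → mol O = 2.3227 ÷ 15.999 = 0.14518 mol
Divide by the smallest (0.14517 mol): C 1.000, H 2.000, O 1.000
Empirical formula: CH2O
Empirical-formula mass = 30.03 g/mol; 180 ÷ 30.03 ≈ 6, so the molecular formula is C6H12O6.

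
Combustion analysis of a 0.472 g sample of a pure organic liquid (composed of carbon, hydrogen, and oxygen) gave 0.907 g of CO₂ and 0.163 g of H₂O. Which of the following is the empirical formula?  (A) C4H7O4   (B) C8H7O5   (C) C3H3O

mol C = 0.907 g CO₂ ÷ 44.009 g/mol = 0.02061 mol
mol H = 2 × 0.163 g H₂O ÷ 18.015 g/mol = 0.01810 mol
mass O = 0.472 − (0.2475 + 0.01824) = 0.2062 g → mol O = 0.2062 ÷ 15.999 = 0.01289 mol
Divide by the smallest (0.01289 mol): C 1.599, H 1.404, O 1.000
Multiplying each by 5 gives whole numbers: C 7.99, H 7.02, O 5.00

(B) C8H7O5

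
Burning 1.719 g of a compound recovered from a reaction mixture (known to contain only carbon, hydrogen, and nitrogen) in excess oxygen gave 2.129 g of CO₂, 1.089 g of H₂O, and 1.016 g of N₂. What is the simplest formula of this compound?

mol C = 2.129 g CO₂ ÷ 44.009 g/mol = 0.048376 mol
mol H = 2 × 1.089 g H₂O ÷ 18.015 g/mol = 0.12090 mol
mol N = 2 × 1.016 g N₂ ÷ 28.014 g/mol = 0.072535 mol
Divide by the smallest (0.048376 mol): C 1.000, H 2.499, N 1.499
Multiplying each by 2 gives whole numbers: C 2.00, H 5.00, N 3.00

C2H5N3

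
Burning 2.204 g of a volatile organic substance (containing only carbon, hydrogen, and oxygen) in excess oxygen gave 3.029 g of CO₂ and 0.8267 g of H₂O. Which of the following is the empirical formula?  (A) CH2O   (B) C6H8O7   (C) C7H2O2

mol C = 3.029 g CO₂ ÷ 44.009 g/mol = 0.068827 mol
mol H = 2 × 0.8267 g H₂O ÷ 18.015 g/mol = 0.091779 mol
mass O = 2.204 − (0.82668 + 0.092513) = 1.2848 g → mol O = 1.2848 ÷ 15.999 = 0.080305 mol
Divide by the smallest (0.068827 mol): C 1.000, H 1.333, O 1.167
Multiplying each by 6 gives whole numbers: C 6.00, H 8.00, O 7.00

(B) C6H8O7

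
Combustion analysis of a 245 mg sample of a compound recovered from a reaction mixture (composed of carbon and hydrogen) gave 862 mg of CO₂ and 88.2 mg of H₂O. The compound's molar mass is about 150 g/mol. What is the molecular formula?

mol C = 0.862 g CO₂ ÷ 44.009 g/mol = 0.01959 mol
mol H = 2 × 0.0882 g H₂O ÷ 18.015 g/mol = 0.009792 mol
Divide by the smallest (0.009792 mol): C 2.000, H 1.000
Empirical formula: C2H
Empirical-formula mass = 25.03 g/mol; 150 ÷ 25.03 ≈ 6, so the molecular formula is C12H6.

C12H6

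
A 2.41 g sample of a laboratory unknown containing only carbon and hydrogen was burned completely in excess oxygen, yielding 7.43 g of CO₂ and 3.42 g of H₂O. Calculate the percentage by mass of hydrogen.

mol C = 7.43 g CO₂ ÷ 44.009 g/mol = 0.1688 mol
mol H = 2 × 3.42 g H₂O ÷ 18.015 g/mol = 0.3797 mol
mass % H = 0.3827 g ÷ 2.41 g × 100%

15.9%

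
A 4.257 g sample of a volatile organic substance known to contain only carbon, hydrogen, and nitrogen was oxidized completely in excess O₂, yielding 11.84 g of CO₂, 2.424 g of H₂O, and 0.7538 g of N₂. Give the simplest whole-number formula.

C5H5N

mol C = 11.84 g CO₂ ÷ 44.009 g/mol = 0.26904 mol
mol H = 2 × 2.424 g H₂O ÷ 18.015 g/mol = 0.26911 mol
mol N = 2 × 0.7538 g N₂ ÷ 28.014 g/mol = 0.053816 mol
Divide by the smallest (0.053816 mol): C 4.999, H 5.001, N 1.000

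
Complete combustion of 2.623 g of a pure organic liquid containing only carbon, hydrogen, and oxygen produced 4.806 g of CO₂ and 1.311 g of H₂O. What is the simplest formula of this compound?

C3H4O2

mol C = 4.806 g CO₂ ÷ 44.009 g/mol = 0.10920 mol
mol H = 2 × 1.311 g H₂O ÷ 18.015 g/mol = 0.14555 mol
mass O = 2.623 − (1.3117 + 0.14671) = 1.1646 g → mol O = 1.1646 ÷ 15.999 = 0.072794 mol
Divide by the smallest (0.072794 mol): C 1.500, H 1.999, O 1.000
Multiplying each by 2 gives whole numbers: C 3.00, H 4.00, O 2.00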